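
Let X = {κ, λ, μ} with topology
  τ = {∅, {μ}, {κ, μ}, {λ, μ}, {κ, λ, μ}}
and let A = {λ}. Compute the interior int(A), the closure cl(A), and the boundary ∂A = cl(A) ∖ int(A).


int(A) = ∅, cl(A) = {λ}, ∂A = {λ}.

Closed sets in (X, τ) are complements of opens:
  closed(X, τ) = {∅, {κ}, {λ}, {κ, λ}, {κ, λ, μ}}.
int(A) = ⋃ {U ∈ τ : U ⊆ A}. Opens contained in A: ∅.
Taking the union of these: int(A) = ∅.
cl(A) = ⋂ {C closed : A ⊆ C}. Closed sets containing A: {λ}, {κ, λ}, {κ, λ, μ}.
Intersecting these: cl(A) = {λ}.
∂A = cl(A) ∖ int(A) = {λ} ∖ ∅ = {λ}.


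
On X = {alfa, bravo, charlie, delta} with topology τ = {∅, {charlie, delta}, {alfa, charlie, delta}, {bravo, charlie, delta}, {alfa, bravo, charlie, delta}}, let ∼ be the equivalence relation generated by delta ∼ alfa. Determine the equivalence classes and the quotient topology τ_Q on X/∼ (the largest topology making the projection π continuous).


X/∼ = {[alfa=delta], [bravo], [charlie]}; |τ_Q| = 3.

Equivalence classes: [alfa=delta], [bravo], [charlie].
Quotient map π: X → X/∼ sends alfa ↦ [alfa=delta], bravo ↦ [bravo], charlie ↦ [charlie], delta ↦ [alfa=delta].
For each subset V ⊆ X/∼, compute π^{-1}(V) ⊆ X and check whether π^{-1}(V) ∈ τ. V is open in τ_Q iff π^{-1}(V) ∈ τ.
  V = {}: π^{-1}(V) = ∅ ∈ τ ✓.
  V = {[alfa=delta]}: π^{-1}(V) = {alfa, delta} ∉ τ ✗.
  V = {[bravo]}: π^{-1}(V) = {bravo} ∉ τ ✗.
  V = {[alfa=delta], [bravo]}: π^{-1}(V) = {alfa, bravo, delta} ∉ τ ✗.
  V = {[charlie]}: π^{-1}(V) = {charlie} ∉ τ ✗.
  V = {[alfa=delta], [charlie]}: π^{-1}(V) = {alfa, charlie, delta} ∈ τ ✓.
  V = {[bravo], [charlie]}: π^{-1}(V) = {bravo, charlie} ∉ τ ✗.
  V = {[alfa=delta], [bravo], [charlie]}: π^{-1}(V) = {alfa, bravo, charlie, delta} ∈ τ ✓.
Open sets in the quotient: τ_Q = {{}, {[alfa=delta], [charlie]}, {[alfa=delta], [bravo], [charlie]}} (3 elements).


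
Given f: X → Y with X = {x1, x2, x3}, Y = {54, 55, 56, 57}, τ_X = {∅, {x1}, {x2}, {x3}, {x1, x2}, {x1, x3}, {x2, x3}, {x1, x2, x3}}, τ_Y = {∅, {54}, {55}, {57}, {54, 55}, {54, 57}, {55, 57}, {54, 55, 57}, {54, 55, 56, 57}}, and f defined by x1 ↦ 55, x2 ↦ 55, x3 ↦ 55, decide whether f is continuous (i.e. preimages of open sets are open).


f IS continuous.

Compute f^{-1}(U) for each U ∈ τ_Y:
  U = ∅: f^{-1}(U) = ∅ ∈ τ_X ✓.
  U = {54}: f^{-1}(U) = ∅ ∈ τ_X ✓.
  U = {55}: f^{-1}(U) = {x1, x2, x3} ∈ τ_X ✓.
  U = {57}: f^{-1}(U) = ∅ ∈ τ_X ✓.
  U = {54, 55}: f^{-1}(U) = {x1, x2, x3} ∈ τ_X ✓.
  U = {54, 57}: f^{-1}(U) = ∅ ∈ τ_X ✓.
  U = {55, 57}: f^{-1}(U) = {x1, x2, x3} ∈ τ_X ✓.
  U = {54, 55, 57}: f^{-1}(U) = {x1, x2, x3} ∈ τ_X ✓.
  U = {54, 55, 56, 57}: f^{-1}(U) = {x1, x2, x3} ∈ τ_X ✓.
Every preimage lies in τ_X, so f IS continuous.


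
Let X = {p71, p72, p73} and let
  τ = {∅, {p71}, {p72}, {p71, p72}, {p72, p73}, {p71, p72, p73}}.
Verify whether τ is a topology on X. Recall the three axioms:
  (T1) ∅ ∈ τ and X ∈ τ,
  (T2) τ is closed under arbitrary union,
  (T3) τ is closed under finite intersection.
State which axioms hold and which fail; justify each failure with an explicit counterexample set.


τ IS a topology on X.

Axiom (T1): ∅ ∈ τ? Yes; X ∈ τ? Yes.
Axiom (T2/T3): check pairwise unions and intersections of members of τ.
All pairwise intersections and unions checked — each lies in τ. Therefore τ satisfies (T1), (T2), (T3): it IS a topology on X.


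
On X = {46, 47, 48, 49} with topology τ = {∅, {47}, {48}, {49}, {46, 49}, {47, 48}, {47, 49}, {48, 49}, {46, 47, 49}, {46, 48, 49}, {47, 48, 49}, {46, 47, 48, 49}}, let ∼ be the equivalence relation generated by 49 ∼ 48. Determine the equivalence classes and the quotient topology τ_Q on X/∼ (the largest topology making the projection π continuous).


X/∼ = {[46], [47], [48=49]}; |τ_Q| = 6.

Equivalence classes: [46], [47], [48=49].
Quotient map π: X → X/∼ sends 46 ↦ [46], 47 ↦ [47], 48 ↦ [48=49], 49 ↦ [48=49].
For each subset V ⊆ X/∼, compute π^{-1}(V) ⊆ X and check whether π^{-1}(V) ∈ τ. V is open in τ_Q iff π^{-1}(V) ∈ τ.
  V = {}: π^{-1}(V) = ∅ ∈ τ ✓.
  V = {[46]}: π^{-1}(V) = {46} ∉ τ ✗.
  V = {[47]}: π^{-1}(V) = {47} ∈ τ ✓.
  V = {[46], [47]}: π^{-1}(V) = {46, 47} ∉ τ ✗.
  V = {[48=49]}: π^{-1}(V) = {48, 49} ∈ τ ✓.
  V = {[46], [48=49]}: π^{-1}(V) = {46, 48, 49} ∈ τ ✓.
  V = {[47], [48=49]}: π^{-1}(V) = {47, 48, 49} ∈ τ ✓.
  V = {[46], [47], [48=49]}: π^{-1}(V) = {46, 47, 48, 49} ∈ τ ✓.
Open sets in the quotient: τ_Q = {{}, {[47]}, {[48=49]}, {[46], [48=49]}, {[47], [48=49]}, {[46], [47], [48=49]}} (6 elements).


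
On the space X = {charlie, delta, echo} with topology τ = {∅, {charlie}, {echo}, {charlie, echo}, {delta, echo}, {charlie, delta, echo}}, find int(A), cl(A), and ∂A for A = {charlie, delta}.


int(A) = {charlie}, cl(A) = {charlie, delta}, ∂A = {delta}.

Closed sets in (X, τ) are complements of opens:
  closed(X, τ) = {∅, {charlie}, {delta}, {charlie, delta}, {delta, echo}, {charlie, delta, echo}}.
int(A) = ⋃ {U ∈ τ : U ⊆ A}. Opens contained in A: ∅, {charlie}.
Taking the union of these: int(A) = {charlie}.
cl(A) = ⋂ {C closed : A ⊆ C}. Closed sets containing A: {charlie, delta}, {charlie, delta, echo}.
Intersecting these: cl(A) = {charlie, delta}.
∂A = cl(A) ∖ int(A) = {charlie, delta} ∖ {charlie} = {delta}.


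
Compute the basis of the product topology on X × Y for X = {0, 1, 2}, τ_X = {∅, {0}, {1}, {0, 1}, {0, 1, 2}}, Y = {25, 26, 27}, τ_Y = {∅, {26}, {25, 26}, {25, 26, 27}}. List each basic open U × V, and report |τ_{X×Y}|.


Basis B = {∅ × ∅, {0} × {26}, {1} × {26}, {0} × {25, 26}, {0, 1} × {26}, {1} × {25, 26}, {0} × {25, 26, 27}, {0, 1, 2} × {26}, {1} × {25, 26, 27}, {0, 1} × {25, 26}, {0, 1} × {25, 26, 27}, {0, 1, 2} × {25, 26}, {0, 1, 2} × {25, 26, 27}}; |τ_{X×Y}| = 30.

Enumerate products U × V with U ∈ τ_X, V ∈ τ_Y (deduplicated):
  ∅ × ∅ = {} (∅)
  {0} × {26} = {(0,26)}
  {1} × {26} = {(1,26)}
  {0} × {25, 26} = {(0,25), (0,26)}
  {0, 1} × {26} = {(0,26), (1,26)}
  {1} × {25, 26} = {(1,25), (1,26)}
  {0} × {25, 26, 27} = {(0,25), (0,26), (0,27)}
  {0, 1, 2} × {26} = {(0,26), (1,26), (2,26)}
  {1} × {25, 26, 27} = {(1,25), (1,26), (1,27)}
  {0, 1} × {25, 26} = {(0,25), (0,26), (1,25), (1,26)}
  {0, 1} × {25, 26, 27} = {(0,25), (0,26), (0,27), (1,25), (1,26), (1,27)}
  {0, 1, 2} × {25, 26} = {(0,25), (0,26), (1,25), (1,26), (2,25), (2,26)}
  {0, 1, 2} × {25, 26, 27} = {(0,25), (0,26), (0,27), (1,25), (1,26), (1,27), (2,25), (2,26), (2,27)}
These 13 distinct sets form the basis B.
Close under arbitrary unions to get τ_{X×Y}; counting gives |τ_{X×Y}| = 30.


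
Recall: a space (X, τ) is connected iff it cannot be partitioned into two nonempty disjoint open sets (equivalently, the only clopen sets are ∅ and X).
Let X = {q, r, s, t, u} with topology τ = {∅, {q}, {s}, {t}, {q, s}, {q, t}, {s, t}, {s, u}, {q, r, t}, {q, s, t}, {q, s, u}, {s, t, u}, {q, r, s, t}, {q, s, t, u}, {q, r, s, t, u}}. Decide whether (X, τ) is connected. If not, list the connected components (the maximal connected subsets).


(X, τ) is disconnected; components = [{s, u}, {q, r, t}].

Find clopen sets (U ∈ τ with X ∖ U ∈ τ):
  U = ∅, X ∖ U = {q, r, s, t, u} — both open, so U is clopen.
  U = {s, u}, X ∖ U = {q, r, t} — both open, so U is clopen.
  U = {q, r, t}, X ∖ U = {s, u} — both open, so U is clopen.
  U = {q, r, s, t, u}, X ∖ U = ∅ — both open, so U is clopen.
Nontrivial clopen(s) exist: e.g. {q, r, t}. So (X, τ) is disconnected.
Compute connected components by grouping points that agree on all clopens:
  component: {s, u}
  component: {q, r, t}


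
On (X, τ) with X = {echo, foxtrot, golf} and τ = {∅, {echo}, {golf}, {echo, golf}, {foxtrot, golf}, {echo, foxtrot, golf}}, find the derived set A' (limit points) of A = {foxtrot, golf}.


A' = {foxtrot}

For each x ∈ X, list the open sets U ∈ τ with x ∈ U, then check whether U ∩ (A ∖ {x}) ≠ ∅ for every such U.
  x = echo: open {echo} ∋ x has {echo} ∩ (A ∖ {echo}) = ∅, so x is NOT a limit point.
  x = foxtrot: opens ∋ x are {foxtrot, golf}, {echo, foxtrot, golf}; each meets A ∖ {foxtrot}, so x IS a limit point.
  x = golf: open {golf} ∋ x has {golf} ∩ (A ∖ {golf}) = ∅, so x is NOT a limit point.
Collecting: A' = {foxtrot}.


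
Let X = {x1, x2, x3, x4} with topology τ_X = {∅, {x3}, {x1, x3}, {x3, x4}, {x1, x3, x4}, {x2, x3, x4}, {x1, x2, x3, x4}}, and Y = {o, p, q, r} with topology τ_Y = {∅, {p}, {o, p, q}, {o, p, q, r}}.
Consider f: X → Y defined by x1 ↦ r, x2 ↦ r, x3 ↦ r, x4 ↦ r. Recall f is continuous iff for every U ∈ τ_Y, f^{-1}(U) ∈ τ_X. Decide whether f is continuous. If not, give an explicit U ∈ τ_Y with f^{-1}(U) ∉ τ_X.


f IS continuous.

Compute f^{-1}(U) for each U ∈ τ_Y:
  U = ∅: f^{-1}(U) = ∅ ∈ τ_X ✓.
  U = {p}: f^{-1}(U) = ∅ ∈ τ_X ✓.
  U = {o, p, q}: f^{-1}(U) = ∅ ∈ τ_X ✓.
  U = {o, p, q, r}: f^{-1}(U) = {x1, x2, x3, x4} ∈ τ_X ✓.
Every preimage lies in τ_X, so f IS continuous.


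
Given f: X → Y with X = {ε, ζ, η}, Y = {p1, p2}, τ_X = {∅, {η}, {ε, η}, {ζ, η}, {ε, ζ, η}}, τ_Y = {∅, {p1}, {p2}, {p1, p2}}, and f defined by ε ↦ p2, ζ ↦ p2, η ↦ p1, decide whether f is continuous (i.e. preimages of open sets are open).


f is NOT continuous.

Compute f^{-1}(U) for each U ∈ τ_Y:
  U = ∅: f^{-1}(U) = ∅ ∈ τ_X ✓.
  U = {p1}: f^{-1}(U) = {η} ∈ τ_X ✓.
  U = {p2}: f^{-1}(U) = {ε, ζ} ∉ τ_X ✗.
  U = {p1, p2}: f^{-1}(U) = {ε, ζ, η} ∈ τ_X ✓.
Found U = {p2} with f^{-1}(U) = {ε, ζ} not in τ_X. Therefore f is NOT continuous.


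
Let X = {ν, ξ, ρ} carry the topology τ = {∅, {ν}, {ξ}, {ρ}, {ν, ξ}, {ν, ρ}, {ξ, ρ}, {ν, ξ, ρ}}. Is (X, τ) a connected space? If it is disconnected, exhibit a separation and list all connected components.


(X, τ) is disconnected; components = [{ν}, {ξ}, {ρ}].

Find clopen sets (U ∈ τ with X ∖ U ∈ τ):
  U = ∅, X ∖ U = {ν, ξ, ρ} — both open, so U is clopen.
  U = {ν}, X ∖ U = {ξ, ρ} — both open, so U is clopen.
  U = {ξ}, X ∖ U = {ν, ρ} — both open, so U is clopen.
  U = {ρ}, X ∖ U = {ν, ξ} — both open, so U is clopen.
  U = {ν, ξ}, X ∖ U = {ρ} — both open, so U is clopen.
  U = {ν, ρ}, X ∖ U = {ξ} — both open, so U is clopen.
  U = {ξ, ρ}, X ∖ U = {ν} — both open, so U is clopen.
  U = {ν, ξ, ρ}, X ∖ U = ∅ — both open, so U is clopen.
Nontrivial clopen(s) exist: e.g. {ν, ξ}. So (X, τ) is disconnected.
Compute connected components by grouping points that agree on all clopens:
  component: {ν}
  component: {ξ}
  component: {ρ}


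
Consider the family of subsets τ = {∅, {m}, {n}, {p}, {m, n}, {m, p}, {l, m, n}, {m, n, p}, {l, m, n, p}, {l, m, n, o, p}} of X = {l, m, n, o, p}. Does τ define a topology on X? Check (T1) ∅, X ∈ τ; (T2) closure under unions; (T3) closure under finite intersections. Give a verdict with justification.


τ is NOT a topology on X.

Axiom (T1): ∅ ∈ τ? Yes; X ∈ τ? Yes.
Axiom (T2/T3): check pairwise unions and intersections of members of τ.
Counterexample for (T2): {n} ∪ {p} = {n, p} ∉ τ. Therefore τ is NOT a topology.


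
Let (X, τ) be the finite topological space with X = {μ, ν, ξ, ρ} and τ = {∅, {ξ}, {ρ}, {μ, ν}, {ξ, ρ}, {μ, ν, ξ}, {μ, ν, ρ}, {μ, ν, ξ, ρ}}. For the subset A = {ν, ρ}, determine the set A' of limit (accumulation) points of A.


A' = {μ}

For each x ∈ X, list the open sets U ∈ τ with x ∈ U, then check whether U ∩ (A ∖ {x}) ≠ ∅ for every such U.
  x = μ: opens ∋ x are {μ, ν}, {μ, ν, ξ}, {μ, ν, ρ}, {μ, ν, ξ, ρ}; each meets A ∖ {μ}, so x IS a limit point.
  x = ν: open {μ, ν} ∋ x has {μ, ν} ∩ (A ∖ {ν}) = ∅, so x is NOT a limit point.
  x = ξ: open {ξ} ∋ x has {ξ} ∩ (A ∖ {ξ}) = ∅, so x is NOT a limit point.
  x = ρ: open {ρ} ∋ x has {ρ} ∩ (A ∖ {ρ}) = ∅, so x is NOT a limit point.
Collecting: A' = {μ}.


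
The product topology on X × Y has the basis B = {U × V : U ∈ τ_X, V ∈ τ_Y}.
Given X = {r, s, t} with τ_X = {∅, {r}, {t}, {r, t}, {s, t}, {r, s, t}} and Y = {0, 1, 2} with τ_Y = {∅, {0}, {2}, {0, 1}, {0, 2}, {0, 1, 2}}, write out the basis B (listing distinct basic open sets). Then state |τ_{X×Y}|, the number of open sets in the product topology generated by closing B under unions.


Basis B = {∅ × ∅, {r} × {0}, {r} × {2}, {t} × {0}, {t} × {2}, {r} × {0, 1}, {r} × {0, 2}, {r, t} × {0}, {r, t} × {2}, {s, t} × {0}, {s, t} × {2}, {t} × {0, 1}, {t} × {0, 2}, {r} × {0, 1, 2}, {r, s, t} × {0}, {r, s, t} × {2}, {t} × {0, 1, 2}, {r, t} × {0, 1}, {r, t} × {0, 2}, {s, t} × {0, 1}, {s, t} × {0, 2}, {r, t} × {0, 1, 2}, {r, s, t} × {0, 1}, {r, s, t} × {0, 2}, {s, t} × {0, 1, 2}, {r, s, t} × {0, 1, 2}}; |τ_{X×Y}| = 108.

Enumerate products U × V with U ∈ τ_X, V ∈ τ_Y (deduplicated):
  ∅ × ∅ = {} (∅)
  {r} × {0} = {(r,0)}
  {r} × {2} = {(r,2)}
  {t} × {0} = {(t,0)}
  {t} × {2} = {(t,2)}
  {r} × {0, 1} = {(r,0), (r,1)}
  {r} × {0, 2} = {(r,0), (r,2)}
  {r, t} × {0} = {(r,0), (t,0)}
  {r, t} × {2} = {(r,2), (t,2)}
  {s, t} × {0} = {(s,0), (t,0)}
  {s, t} × {2} = {(s,2), (t,2)}
  {t} × {0, 1} = {(t,0), (t,1)}
  {t} × {0, 2} = {(t,0), (t,2)}
  {r} × {0, 1, 2} = {(r,0), (r,1), (r,2)}
  {r, s, t} × {0} = {(r,0), (s,0), (t,0)}
  {r, s, t} × {2} = {(r,2), (s,2), (t,2)}
  {t} × {0, 1, 2} = {(t,0), (t,1), (t,2)}
  {r, t} × {0, 1} = {(r,0), (r,1), (t,0), (t,1)}
  {r, t} × {0, 2} = {(r,0), (r,2), (t,0), (t,2)}
  {s, t} × {0, 1} = {(s,0), (s,1), (t,0), (t,1)}
  {s, t} × {0, 2} = {(s,0), (s,2), (t,0), (t,2)}
  {r, t} × {0, 1, 2} = {(r,0), (r,1), (r,2), (t,0), (t,1), (t,2)}
  {r, s, t} × {0, 1} = {(r,0), (r,1), (s,0), (s,1), (t,0), (t,1)}
  {r, s, t} × {0, 2} = {(r,0), (r,2), (s,0), (s,2), (t,0), (t,2)}
  {s, t} × {0, 1, 2} = {(s,0), (s,1), (s,2), (t,0), (t,1), (t,2)}
  {r, s, t} × {0, 1, 2} = {(r,0), (r,1), (r,2), (s,0), (s,1), (s,2), (t,0), (t,1), (t,2)}
These 26 distinct sets form the basis B.
Close under arbitrary unions to get τ_{X×Y}; counting gives |τ_{X×Y}| = 108.


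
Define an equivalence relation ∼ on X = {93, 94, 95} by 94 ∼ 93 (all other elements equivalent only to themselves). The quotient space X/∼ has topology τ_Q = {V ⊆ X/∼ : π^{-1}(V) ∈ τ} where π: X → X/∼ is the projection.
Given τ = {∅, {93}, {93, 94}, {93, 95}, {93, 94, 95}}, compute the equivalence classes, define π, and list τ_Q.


X/∼ = {[93=94], [95]}; |τ_Q| = 3.

Equivalence classes: [93=94], [95].
Quotient map π: X → X/∼ sends 93 ↦ [93=94], 94 ↦ [93=94], 95 ↦ [95].
For each subset V ⊆ X/∼, compute π^{-1}(V) ⊆ X and check whether π^{-1}(V) ∈ τ. V is open in τ_Q iff π^{-1}(V) ∈ τ.
  V = {}: π^{-1}(V) = ∅ ∈ τ ✓.
  V = {[93=94]}: π^{-1}(V) = {93, 94} ∈ τ ✓.
  V = {[95]}: π^{-1}(V) = {95} ∉ τ ✗.
  V = {[93=94], [95]}: π^{-1}(V) = {93, 94, 95} ∈ τ ✓.
Open sets in the quotient: τ_Q = {{}, {[93=94]}, {[93=94], [95]}} (3 elements).


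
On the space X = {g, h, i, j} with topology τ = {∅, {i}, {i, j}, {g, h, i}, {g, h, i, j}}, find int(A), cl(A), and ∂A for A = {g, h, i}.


int(A) = {g, h, i}, cl(A) = {g, h, i, j}, ∂A = {j}.

Closed sets in (X, τ) are complements of opens:
  closed(X, τ) = {∅, {j}, {g, h}, {g, h, j}, {g, h, i, j}}.
int(A) = ⋃ {U ∈ τ : U ⊆ A}. Opens contained in A: ∅, {i}, {g, h, i}.
Taking the union of these: int(A) = {g, h, i}.
cl(A) = ⋂ {C closed : A ⊆ C}. Closed sets containing A: {g, h, i, j}.
Intersecting these: cl(A) = {g, h, i, j}.
∂A = cl(A) ∖ int(A) = {g, h, i, j} ∖ {g, h, i} = {j}.


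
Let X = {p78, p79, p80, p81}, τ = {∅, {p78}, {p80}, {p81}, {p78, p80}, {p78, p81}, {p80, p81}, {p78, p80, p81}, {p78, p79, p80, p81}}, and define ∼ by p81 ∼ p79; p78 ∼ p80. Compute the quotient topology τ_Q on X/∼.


X/∼ = {[p78=p80], [p79=p81]}; |τ_Q| = 3.

Equivalence classes: [p78=p80], [p79=p81].
Quotient map π: X → X/∼ sends p78 ↦ [p78=p80], p79 ↦ [p79=p81], p80 ↦ [p78=p80], p81 ↦ [p79=p81].
For each subset V ⊆ X/∼, compute π^{-1}(V) ⊆ X and check whether π^{-1}(V) ∈ τ. V is open in τ_Q iff π^{-1}(V) ∈ τ.
  V = {}: π^{-1}(V) = ∅ ∈ τ ✓.
  V = {[p78=p80]}: π^{-1}(V) = {p78, p80} ∈ τ ✓.
  V = {[p79=p81]}: π^{-1}(V) = {p79, p81} ∉ τ ✗.
  V = {[p78=p80], [p79=p81]}: π^{-1}(V) = {p78, p79, p80, p81} ∈ τ ✓.
Open sets in the quotient: τ_Q = {{}, {[p78=p80]}, {[p78=p80], [p79=p81]}} (3 elements).


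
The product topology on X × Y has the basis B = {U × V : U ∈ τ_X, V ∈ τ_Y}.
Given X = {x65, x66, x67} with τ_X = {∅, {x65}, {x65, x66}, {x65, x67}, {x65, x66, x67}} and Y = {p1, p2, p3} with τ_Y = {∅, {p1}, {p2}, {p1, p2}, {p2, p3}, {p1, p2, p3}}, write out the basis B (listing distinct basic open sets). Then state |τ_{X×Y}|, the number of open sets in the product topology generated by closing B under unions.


Basis B = {∅ × ∅, {x65} × {p1}, {x65} × {p2}, {x65} × {p1, p2}, {x65, x66} × {p1}, {x65, x67} × {p1}, {x65} × {p2, p3}, {x65, x66} × {p2}, {x65, x67} × {p2}, {x65} × {p1, p2, p3}, {x65, x66, x67} × {p1}, {x65, x66, x67} × {p2}, {x65, x66} × {p1, p2}, {x65, x67} × {p1, p2}, {x65, x66} × {p2, p3}, {x65, x67} × {p2, p3}, {x65, x66} × {p1, p2, p3}, {x65, x67} × {p1, p2, p3}, {x65, x66, x67} × {p1, p2}, {x65, x66, x67} × {p2, p3}, {x65, x66, x67} × {p1, p2, p3}}; |τ_{X×Y}| = 70.

Enumerate products U × V with U ∈ τ_X, V ∈ τ_Y (deduplicated):
  ∅ × ∅ = {} (∅)
  {x65} × {p1} = {(x65,p1)}
  {x65} × {p2} = {(x65,p2)}
  {x65} × {p1, p2} = {(x65,p1), (x65,p2)}
  {x65, x66} × {p1} = {(x65,p1), (x66,p1)}
  {x65, x67} × {p1} = {(x65,p1), (x67,p1)}
  {x65} × {p2, p3} = {(x65,p2), (x65,p3)}
  {x65, x66} × {p2} = {(x65,p2), (x66,p2)}
  {x65, x67} × {p2} = {(x65,p2), (x67,p2)}
  {x65} × {p1, p2, p3} = {(x65,p1), (x65,p2), (x65,p3)}
  {x65, x66, x67} × {p1} = {(x65,p1), (x66,p1), (x67,p1)}
  {x65, x66, x67} × {p2} = {(x65,p2), (x66,p2), (x67,p2)}
  {x65, x66} × {p1, p2} = {(x65,p1), (x65,p2), (x66,p1), (x66,p2)}
  {x65, x67} × {p1, p2} = {(x65,p1), (x65,p2), (x67,p1), (x67,p2)}
  {x65, x66} × {p2, p3} = {(x65,p2), (x65,p3), (x66,p2), (x66,p3)}
  {x65, x67} × {p2, p3} = {(x65,p2), (x65,p3), (x67,p2), (x67,p3)}
  {x65, x66} × {p1, p2, p3} = {(x65,p1), (x65,p2), (x65,p3), (x66,p1), (x66,p2), (x66,p3)}
  {x65, x67} × {p1, p2, p3} = {(x65,p1), (x65,p2), (x65,p3), (x67,p1), (x67,p2), (x67,p3)}
  {x65, x66, x67} × {p1, p2} = {(x65,p1), (x65,p2), (x66,p1), (x66,p2), (x67,p1), (x67,p2)}
  {x65, x66, x67} × {p2, p3} = {(x65,p2), (x65,p3), (x66,p2), (x66,p3), (x67,p2), (x67,p3)}
  {x65, x66, x67} × {p1, p2, p3} = {(x65,p1), (x65,p2), (x65,p3), (x66,p1), (x66,p2), (x66,p3), (x67,p1), (x67,p2), (x67,p3)}
These 21 distinct sets form the basis B.
Close under arbitrary unions to get τ_{X×Y}; counting gives |τ_{X×Y}| = 70.


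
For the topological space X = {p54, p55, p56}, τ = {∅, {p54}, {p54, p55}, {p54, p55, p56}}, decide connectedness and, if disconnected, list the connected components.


(X, τ) is connected.

Find clopen sets (U ∈ τ with X ∖ U ∈ τ):
  U = ∅, X ∖ U = {p54, p55, p56} — both open, so U is clopen.
  U = {p54, p55, p56}, X ∖ U = ∅ — both open, so U is clopen.
Only trivial clopens (∅ and X) exist, so (X, τ) is connected.
Compute connected components by grouping points that agree on all clopens:
  component: {p54, p55, p56}


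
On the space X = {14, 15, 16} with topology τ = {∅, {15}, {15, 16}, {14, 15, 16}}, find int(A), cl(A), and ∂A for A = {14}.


int(A) = ∅, cl(A) = {14}, ∂A = {14}.

Closed sets in (X, τ) are complements of opens:
  closed(X, τ) = {∅, {14}, {14, 16}, {14, 15, 16}}.
int(A) = ⋃ {U ∈ τ : U ⊆ A}. Opens contained in A: ∅.
Taking the union of these: int(A) = ∅.
cl(A) = ⋂ {C closed : A ⊆ C}. Closed sets containing A: {14}, {14, 16}, {14, 15, 16}.
Intersecting these: cl(A) = {14}.
∂A = cl(A) ∖ int(A) = {14} ∖ ∅ = {14}.


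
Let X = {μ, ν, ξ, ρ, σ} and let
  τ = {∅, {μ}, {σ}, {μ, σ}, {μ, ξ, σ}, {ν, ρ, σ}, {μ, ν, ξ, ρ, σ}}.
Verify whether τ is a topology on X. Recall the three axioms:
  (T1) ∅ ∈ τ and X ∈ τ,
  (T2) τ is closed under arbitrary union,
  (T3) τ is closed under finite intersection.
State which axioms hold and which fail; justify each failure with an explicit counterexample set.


τ is NOT a topology on X.

Axiom (T1): ∅ ∈ τ? Yes; X ∈ τ? Yes.
Axiom (T2/T3): check pairwise unions and intersections of members of τ.
Counterexample for (T2): {μ} ∪ {ν, ρ, σ} = {μ, ν, ρ, σ} ∉ τ. Therefore τ is NOT a topology.


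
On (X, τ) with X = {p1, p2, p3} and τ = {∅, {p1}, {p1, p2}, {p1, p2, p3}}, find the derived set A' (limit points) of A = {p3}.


A' = ∅

For each x ∈ X, list the open sets U ∈ τ with x ∈ U, then check whether U ∩ (A ∖ {x}) ≠ ∅ for every such U.
  x = p1: open {p1} ∋ x has {p1} ∩ (A ∖ {p1}) = ∅, so x is NOT a limit point.
  x = p2: open {p1, p2} ∋ x has {p1, p2} ∩ (A ∖ {p2}) = ∅, so x is NOT a limit point.
  x = p3: open {p1, p2, p3} ∋ x has {p1, p2, p3} ∩ (A ∖ {p3}) = ∅, so x is NOT a limit point.
Collecting: A' = ∅.


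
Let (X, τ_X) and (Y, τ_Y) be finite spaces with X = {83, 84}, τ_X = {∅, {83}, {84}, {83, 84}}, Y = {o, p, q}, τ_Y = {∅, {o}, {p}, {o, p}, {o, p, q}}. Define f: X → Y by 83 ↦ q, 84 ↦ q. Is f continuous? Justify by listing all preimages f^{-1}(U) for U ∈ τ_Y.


f IS continuous.

Compute f^{-1}(U) for each U ∈ τ_Y:
  U = ∅: f^{-1}(U) = ∅ ∈ τ_X ✓.
  U = {o}: f^{-1}(U) = ∅ ∈ τ_X ✓.
  U = {p}: f^{-1}(U) = ∅ ∈ τ_X ✓.
  U = {o, p}: f^{-1}(U) = ∅ ∈ τ_X ✓.
  U = {o, p, q}: f^{-1}(U) = {83, 84} ∈ τ_X ✓.
Every preimage lies in τ_X, so f IS continuous.


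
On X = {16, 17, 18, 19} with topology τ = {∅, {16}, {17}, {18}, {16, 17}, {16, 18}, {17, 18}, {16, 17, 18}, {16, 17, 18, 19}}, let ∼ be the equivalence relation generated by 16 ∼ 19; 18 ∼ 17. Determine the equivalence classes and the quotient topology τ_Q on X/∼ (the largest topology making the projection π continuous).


X/∼ = {[16=19], [17=18]}; |τ_Q| = 3.

Equivalence classes: [16=19], [17=18].
Quotient map π: X → X/∼ sends 16 ↦ [16=19], 17 ↦ [17=18], 18 ↦ [17=18], 19 ↦ [16=19].
For each subset V ⊆ X/∼, compute π^{-1}(V) ⊆ X and check whether π^{-1}(V) ∈ τ. V is open in τ_Q iff π^{-1}(V) ∈ τ.
  V = {}: π^{-1}(V) = ∅ ∈ τ ✓.
  V = {[16=19]}: π^{-1}(V) = {16, 19} ∉ τ ✗.
  V = {[17=18]}: π^{-1}(V) = {17, 18} ∈ τ ✓.
  V = {[16=19], [17=18]}: π^{-1}(V) = {16, 17, 18, 19} ∈ τ ✓.
Open sets in the quotient: τ_Q = {{}, {[17=18]}, {[16=19], [17=18]}} (3 elements).


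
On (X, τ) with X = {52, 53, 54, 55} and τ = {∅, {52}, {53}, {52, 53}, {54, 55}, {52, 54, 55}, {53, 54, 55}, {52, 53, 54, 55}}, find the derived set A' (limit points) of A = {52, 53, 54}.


A' = {55}

For each x ∈ X, list the open sets U ∈ τ with x ∈ U, then check whether U ∩ (A ∖ {x}) ≠ ∅ for every such U.
  x = 52: open {52} ∋ x has {52} ∩ (A ∖ {52}) = ∅, so x is NOT a limit point.
  x = 53: open {53} ∋ x has {53} ∩ (A ∖ {53}) = ∅, so x is NOT a limit point.
  x = 54: open {54, 55} ∋ x has {54, 55} ∩ (A ∖ {54}) = ∅, so x is NOT a limit point.
  x = 55: opens ∋ x are {54, 55}, {52, 54, 55}, {53, 54, 55}, {52, 53, 54, 55}; each meets A ∖ {55}, so x IS a limit point.
Collecting: A' = {55}.


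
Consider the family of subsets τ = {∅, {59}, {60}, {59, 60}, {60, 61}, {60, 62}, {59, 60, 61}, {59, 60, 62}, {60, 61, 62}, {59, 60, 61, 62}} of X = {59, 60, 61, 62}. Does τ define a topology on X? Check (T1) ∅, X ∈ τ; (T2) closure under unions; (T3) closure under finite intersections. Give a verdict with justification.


τ IS a topology on X.

Axiom (T1): ∅ ∈ τ? Yes; X ∈ τ? Yes.
Axiom (T2/T3): check pairwise unions and intersections of members of τ.
All pairwise intersections and unions checked — each lies in τ. Therefore τ satisfies (T1), (T2), (T3): it IS a topology on X.


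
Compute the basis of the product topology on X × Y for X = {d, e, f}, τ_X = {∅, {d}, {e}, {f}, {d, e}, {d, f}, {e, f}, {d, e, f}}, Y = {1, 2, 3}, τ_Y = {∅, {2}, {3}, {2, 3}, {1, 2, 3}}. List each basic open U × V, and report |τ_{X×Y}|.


Basis B = {∅ × ∅, {d} × {2}, {d} × {3}, {e} × {2}, {e} × {3}, {f} × {2}, {f} × {3}, {d} × {2, 3}, {d, e} × {2}, {d, f} × {2}, {d, e} × {3}, {d, f} × {3}, {e} × {2, 3}, {e, f} × {2}, {e, f} × {3}, {f} × {2, 3}, {d} × {1, 2, 3}, {d, e, f} × {2}, {d, e, f} × {3}, {e} × {1, 2, 3}, {f} × {1, 2, 3}, {d, e} × {2, 3}, {d, f} × {2, 3}, {e, f} × {2, 3}, {d, e} × {1, 2, 3}, {d, f} × {1, 2, 3}, {d, e, f} × {2, 3}, {e, f} × {1, 2, 3}, {d, e, f} × {1, 2, 3}}; |τ_{X×Y}| = 125.

Enumerate products U × V with U ∈ τ_X, V ∈ τ_Y (deduplicated):
  ∅ × ∅ = {} (∅)
  {d} × {2} = {(d,2)}
  {d} × {3} = {(d,3)}
  {e} × {2} = {(e,2)}
  {e} × {3} = {(e,3)}
  {f} × {2} = {(f,2)}
  {f} × {3} = {(f,3)}
  {d} × {2, 3} = {(d,2), (d,3)}
  {d, e} × {2} = {(d,2), (e,2)}
  {d, f} × {2} = {(d,2), (f,2)}
  {d, e} × {3} = {(d,3), (e,3)}
  {d, f} × {3} = {(d,3), (f,3)}
  {e} × {2, 3} = {(e,2), (e,3)}
  {e, f} × {2} = {(e,2), (f,2)}
  {e, f} × {3} = {(e,3), (f,3)}
  {f} × {2, 3} = {(f,2), (f,3)}
  {d} × {1, 2, 3} = {(d,1), (d,2), (d,3)}
  {d, e, f} × {2} = {(d,2), (e,2), (f,2)}
  {d, e, f} × {3} = {(d,3), (e,3), (f,3)}
  {e} × {1, 2, 3} = {(e,1), (e,2), (e,3)}
  {f} × {1, 2, 3} = {(f,1), (f,2), (f,3)}
  {d, e} × {2, 3} = {(d,2), (d,3), (e,2), (e,3)}
  {d, f} × {2, 3} = {(d,2), (d,3), (f,2), (f,3)}
  {e, f} × {2, 3} = {(e,2), (e,3), (f,2), (f,3)}
  {d, e} × {1, 2, 3} = {(d,1), (d,2), (d,3), (e,1), (e,2), (e,3)}
  {d, f} × {1, 2, 3} = {(d,1), (d,2), (d,3), (f,1), (f,2), (f,3)}
  {d, e, f} × {2, 3} = {(d,2), (d,3), (e,2), (e,3), (f,2), (f,3)}
  {e, f} × {1, 2, 3} = {(e,1), (e,2), (e,3), (f,1), (f,2), (f,3)}
  {d, e, f} × {1, 2, 3} = {(d,1), (d,2), (d,3), (e,1), (e,2), (e,3), (f,1), (f,2), (f,3)}
These 29 distinct sets form the basis B.
Close under arbitrary unions to get τ_{X×Y}; counting gives |τ_{X×Y}| = 125.


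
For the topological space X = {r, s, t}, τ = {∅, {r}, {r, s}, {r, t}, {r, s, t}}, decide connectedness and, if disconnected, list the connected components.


(X, τ) is connected.

Find clopen sets (U ∈ τ with X ∖ U ∈ τ):
  U = ∅, X ∖ U = {r, s, t} — both open, so U is clopen.
  U = {r, s, t}, X ∖ U = ∅ — both open, so U is clopen.
Only trivial clopens (∅ and X) exist, so (X, τ) is connected.
Compute connected components by grouping points that agree on all clopens:
  component: {r, s, t}


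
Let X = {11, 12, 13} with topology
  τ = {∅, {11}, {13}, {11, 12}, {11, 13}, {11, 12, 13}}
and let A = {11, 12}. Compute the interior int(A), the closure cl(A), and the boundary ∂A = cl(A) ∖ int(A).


int(A) = {11, 12}, cl(A) = {11, 12}, ∂A = ∅.

Closed sets in (X, τ) are complements of opens:
  closed(X, τ) = {∅, {12}, {13}, {11, 12}, {12, 13}, {11, 12, 13}}.
int(A) = ⋃ {U ∈ τ : U ⊆ A}. Opens contained in A: ∅, {11}, {11, 12}.
Taking the union of these: int(A) = {11, 12}.
cl(A) = ⋂ {C closed : A ⊆ C}. Closed sets containing A: {11, 12}, {11, 12, 13}.
Intersecting these: cl(A) = {11, 12}.
∂A = cl(A) ∖ int(A) = {11, 12} ∖ {11, 12} = ∅.


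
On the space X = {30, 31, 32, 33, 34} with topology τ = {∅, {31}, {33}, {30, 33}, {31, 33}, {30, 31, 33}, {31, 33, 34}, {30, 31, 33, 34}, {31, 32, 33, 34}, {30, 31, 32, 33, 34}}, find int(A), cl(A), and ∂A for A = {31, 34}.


int(A) = {31}, cl(A) = {31, 32, 34}, ∂A = {32, 34}.

Closed sets in (X, τ) are complements of opens:
  closed(X, τ) = {∅, {30}, {32}, {30, 32}, {32, 34}, {30, 32, 34}, {31, 32, 34}, {30, 31, 32, 34}, {30, 32, 33, 34}, {30, 31, 32, 33, 34}}.
int(A) = ⋃ {U ∈ τ : U ⊆ A}. Opens contained in A: ∅, {31}.
Taking the union of these: int(A) = {31}.
cl(A) = ⋂ {C closed : A ⊆ C}. Closed sets containing A: {31, 32, 34}, {30, 31, 32, 34}, {30, 31, 32, 33, 34}.
Intersecting these: cl(A) = {31, 32, 34}.
∂A = cl(A) ∖ int(A) = {31, 32, 34} ∖ {31} = {32, 34}.


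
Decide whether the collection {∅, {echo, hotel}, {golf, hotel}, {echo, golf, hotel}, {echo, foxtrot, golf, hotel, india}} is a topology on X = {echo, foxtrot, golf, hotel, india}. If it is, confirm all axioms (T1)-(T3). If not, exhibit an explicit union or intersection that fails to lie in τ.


τ is NOT a topology on X.

Axiom (T1): ∅ ∈ τ? Yes; X ∈ τ? Yes.
Axiom (T2/T3): check pairwise unions and intersections of members of τ.
Counterexample for (T3): {echo, hotel} ∩ {golf, hotel} = {hotel} ∉ τ. Therefore τ is NOT a topology.


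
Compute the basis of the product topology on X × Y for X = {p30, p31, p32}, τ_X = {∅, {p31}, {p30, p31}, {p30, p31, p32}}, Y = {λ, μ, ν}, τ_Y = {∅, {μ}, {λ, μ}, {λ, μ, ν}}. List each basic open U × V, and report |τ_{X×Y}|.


Basis B = {∅ × ∅, {p31} × {μ}, {p30, p31} × {μ}, {p31} × {λ, μ}, {p30, p31, p32} × {μ}, {p31} × {λ, μ, ν}, {p30, p31} × {λ, μ}, {p30, p31} × {λ, μ, ν}, {p30, p31, p32} × {λ, μ}, {p30, p31, p32} × {λ, μ, ν}}; |τ_{X×Y}| = 20.

Enumerate products U × V with U ∈ τ_X, V ∈ τ_Y (deduplicated):
  ∅ × ∅ = {} (∅)
  {p31} × {μ} = {(p31,μ)}
  {p30, p31} × {μ} = {(p30,μ), (p31,μ)}
  {p31} × {λ, μ} = {(p31,λ), (p31,μ)}
  {p30, p31, p32} × {μ} = {(p30,μ), (p31,μ), (p32,μ)}
  {p31} × {λ, μ, ν} = {(p31,λ), (p31,μ), (p31,ν)}
  {p30, p31} × {λ, μ} = {(p30,λ), (p30,μ), (p31,λ), (p31,μ)}
  {p30, p31} × {λ, μ, ν} = {(p30,λ), (p30,μ), (p30,ν), (p31,λ), (p31,μ), (p31,ν)}
  {p30, p31, p32} × {λ, μ} = {(p30,λ), (p30,μ), (p31,λ), (p31,μ), (p32,λ), (p32,μ)}
  {p30, p31, p32} × {λ, μ, ν} = {(p30,λ), (p30,μ), (p30,ν), (p31,λ), (p31,μ), (p31,ν), (p32,λ), (p32,μ), (p32,ν)}
These 10 distinct sets form the basis B.
Close under arbitrary unions to get τ_{X×Y}; counting gives |τ_{X×Y}| = 20.


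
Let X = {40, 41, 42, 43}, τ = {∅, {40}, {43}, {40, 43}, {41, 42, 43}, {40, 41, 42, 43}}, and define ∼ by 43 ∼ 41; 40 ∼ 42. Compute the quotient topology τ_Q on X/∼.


X/∼ = {[40=42], [41=43]}; |τ_Q| = 2.

Equivalence classes: [40=42], [41=43].
Quotient map π: X → X/∼ sends 40 ↦ [40=42], 41 ↦ [41=43], 42 ↦ [40=42], 43 ↦ [41=43].
For each subset V ⊆ X/∼, compute π^{-1}(V) ⊆ X and check whether π^{-1}(V) ∈ τ. V is open in τ_Q iff π^{-1}(V) ∈ τ.
  V = {}: π^{-1}(V) = ∅ ∈ τ ✓.
  V = {[40=42]}: π^{-1}(V) = {40, 42} ∉ τ ✗.
  V = {[41=43]}: π^{-1}(V) = {41, 43} ∉ τ ✗.
  V = {[40=42], [41=43]}: π^{-1}(V) = {40, 41, 42, 43} ∈ τ ✓.
Open sets in the quotient: τ_Q = {{}, {[40=42], [41=43]}} (2 elements).


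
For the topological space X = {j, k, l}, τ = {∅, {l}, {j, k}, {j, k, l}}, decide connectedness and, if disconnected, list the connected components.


(X, τ) is disconnected; components = [{l}, {j, k}].

Find clopen sets (U ∈ τ with X ∖ U ∈ τ):
  U = ∅, X ∖ U = {j, k, l} — both open, so U is clopen.
  U = {l}, X ∖ U = {j, k} — both open, so U is clopen.
  U = {j, k}, X ∖ U = {l} — both open, so U is clopen.
  U = {j, k, l}, X ∖ U = ∅ — both open, so U is clopen.
Nontrivial clopen(s) exist: e.g. {j, k}. So (X, τ) is disconnected.
Compute connected components by grouping points that agree on all clopens:
  component: {l}
  component: {j, k}


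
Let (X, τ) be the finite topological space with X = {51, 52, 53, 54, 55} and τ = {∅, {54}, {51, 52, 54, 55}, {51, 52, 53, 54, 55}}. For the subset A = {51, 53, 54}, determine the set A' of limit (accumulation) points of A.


A' = {51, 52, 53, 55}

For each x ∈ X, list the open sets U ∈ τ with x ∈ U, then check whether U ∩ (A ∖ {x}) ≠ ∅ for every such U.
  x = 51: opens ∋ x are {51, 52, 54, 55}, {51, 52, 53, 54, 55}; each meets A ∖ {51}, so x IS a limit point.
  x = 52: opens ∋ x are {51, 52, 54, 55}, {51, 52, 53, 54, 55}; each meets A ∖ {52}, so x IS a limit point.
  x = 53: opens ∋ x are {51, 52, 53, 54, 55}; each meets A ∖ {53}, so x IS a limit point.
  x = 54: open {54} ∋ x has {54} ∩ (A ∖ {54}) = ∅, so x is NOT a limit point.
  x = 55: opens ∋ x are {51, 52, 54, 55}, {51, 52, 53, 54, 55}; each meets A ∖ {55}, so x IS a limit point.
Collecting: A' = {51, 52, 53, 55}.


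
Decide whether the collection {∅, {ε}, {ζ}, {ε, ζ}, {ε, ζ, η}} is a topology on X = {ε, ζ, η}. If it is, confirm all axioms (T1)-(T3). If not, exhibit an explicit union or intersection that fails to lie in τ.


τ IS a topology on X.

Axiom (T1): ∅ ∈ τ? Yes; X ∈ τ? Yes.
Axiom (T2/T3): check pairwise unions and intersections of members of τ.
All pairwise intersections and unions checked — each lies in τ. Therefore τ satisfies (T1), (T2), (T3): it IS a topology on X.


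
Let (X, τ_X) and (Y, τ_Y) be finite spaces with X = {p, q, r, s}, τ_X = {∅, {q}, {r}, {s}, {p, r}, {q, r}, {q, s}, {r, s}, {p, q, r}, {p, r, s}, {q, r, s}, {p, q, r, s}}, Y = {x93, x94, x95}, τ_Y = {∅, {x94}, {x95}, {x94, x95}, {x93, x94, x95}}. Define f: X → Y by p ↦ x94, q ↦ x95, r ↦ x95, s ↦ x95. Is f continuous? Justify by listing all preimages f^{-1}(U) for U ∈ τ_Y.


f is NOT continuous.

Compute f^{-1}(U) for each U ∈ τ_Y:
  U = ∅: f^{-1}(U) = ∅ ∈ τ_X ✓.
  U = {x94}: f^{-1}(U) = {p} ∉ τ_X ✗.
  U = {x95}: f^{-1}(U) = {q, r, s} ∈ τ_X ✓.
  U = {x94, x95}: f^{-1}(U) = {p, q, r, s} ∈ τ_X ✓.
  U = {x93, x94, x95}: f^{-1}(U) = {p, q, r, s} ∈ τ_X ✓.
Found U = {x94} with f^{-1}(U) = {p} not in τ_X. Therefore f is NOT continuous.


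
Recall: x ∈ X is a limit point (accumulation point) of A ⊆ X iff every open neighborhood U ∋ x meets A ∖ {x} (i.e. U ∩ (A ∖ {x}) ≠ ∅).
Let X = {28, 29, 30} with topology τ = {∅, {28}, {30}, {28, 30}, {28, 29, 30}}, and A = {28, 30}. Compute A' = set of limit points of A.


A' = {29}

For each x ∈ X, list the open sets U ∈ τ with x ∈ U, then check whether U ∩ (A ∖ {x}) ≠ ∅ for every such U.
  x = 28: open {28} ∋ x has {28} ∩ (A ∖ {28}) = ∅, so x is NOT a limit point.
  x = 29: opens ∋ x are {28, 29, 30}; each meets A ∖ {29}, so x IS a limit point.
  x = 30: open {30} ∋ x has {30} ∩ (A ∖ {30}) = ∅, so x is NOT a limit point.
Collecting: A' = {29}.


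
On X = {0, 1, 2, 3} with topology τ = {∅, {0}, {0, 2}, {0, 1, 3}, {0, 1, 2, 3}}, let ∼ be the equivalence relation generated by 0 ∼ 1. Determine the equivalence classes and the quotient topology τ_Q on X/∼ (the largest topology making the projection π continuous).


X/∼ = {[0=1], [2], [3]}; |τ_Q| = 3.

Equivalence classes: [0=1], [2], [3].
Quotient map π: X → X/∼ sends 0 ↦ [0=1], 1 ↦ [0=1], 2 ↦ [2], 3 ↦ [3].
For each subset V ⊆ X/∼, compute π^{-1}(V) ⊆ X and check whether π^{-1}(V) ∈ τ. V is open in τ_Q iff π^{-1}(V) ∈ τ.
  V = {}: π^{-1}(V) = ∅ ∈ τ ✓.
  V = {[0=1]}: π^{-1}(V) = {0, 1} ∉ τ ✗.
  V = {[2]}: π^{-1}(V) = {2} ∉ τ ✗.
  V = {[0=1], [2]}: π^{-1}(V) = {0, 1, 2} ∉ τ ✗.
  V = {[3]}: π^{-1}(V) = {3} ∉ τ ✗.
  V = {[0=1], [3]}: π^{-1}(V) = {0, 1, 3} ∈ τ ✓.
  V = {[2], [3]}: π^{-1}(V) = {2, 3} ∉ τ ✗.
  V = {[0=1], [2], [3]}: π^{-1}(V) = {0, 1, 2, 3} ∈ τ ✓.
Open sets in the quotient: τ_Q = {{}, {[0=1], [3]}, {[0=1], [2], [3]}} (3 elements).


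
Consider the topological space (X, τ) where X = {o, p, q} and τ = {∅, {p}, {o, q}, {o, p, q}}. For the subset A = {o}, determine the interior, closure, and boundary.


int(A) = ∅, cl(A) = {o, q}, ∂A = {o, q}.

Closed sets in (X, τ) are complements of opens:
  closed(X, τ) = {∅, {p}, {o, q}, {o, p, q}}.
int(A) = ⋃ {U ∈ τ : U ⊆ A}. Opens contained in A: ∅.
Taking the union of these: int(A) = ∅.
cl(A) = ⋂ {C closed : A ⊆ C}. Closed sets containing A: {o, q}, {o, p, q}.
Intersecting these: cl(A) = {o, q}.
∂A = cl(A) ∖ int(A) = {o, q} ∖ ∅ = {o, q}.


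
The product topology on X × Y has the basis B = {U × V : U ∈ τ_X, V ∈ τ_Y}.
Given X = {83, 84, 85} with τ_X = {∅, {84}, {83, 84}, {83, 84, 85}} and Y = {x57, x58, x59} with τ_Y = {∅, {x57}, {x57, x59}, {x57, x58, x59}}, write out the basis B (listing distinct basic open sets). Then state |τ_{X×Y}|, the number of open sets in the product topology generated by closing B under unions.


Basis B = {∅ × ∅, {84} × {x57}, {83, 84} × {x57}, {84} × {x57, x59}, {83, 84, 85} × {x57}, {84} × {x57, x58, x59}, {83, 84} × {x57, x59}, {83, 84} × {x57, x58, x59}, {83, 84, 85} × {x57, x59}, {83, 84, 85} × {x57, x58, x59}}; |τ_{X×Y}| = 20.

Enumerate products U × V with U ∈ τ_X, V ∈ τ_Y (deduplicated):
  ∅ × ∅ = {} (∅)
  {84} × {x57} = {(84,x57)}
  {83, 84} × {x57} = {(83,x57), (84,x57)}
  {84} × {x57, x59} = {(84,x57), (84,x59)}
  {83, 84, 85} × {x57} = {(83,x57), (84,x57), (85,x57)}
  {84} × {x57, x58, x59} = {(84,x57), (84,x58), (84,x59)}
  {83, 84} × {x57, x59} = {(83,x57), (83,x59), (84,x57), (84,x59)}
  {83, 84} × {x57, x58, x59} = {(83,x57), (83,x58), (83,x59), (84,x57), (84,x58), (84,x59)}
  {83, 84, 85} × {x57, x59} = {(83,x57), (83,x59), (84,x57), (84,x59), (85,x57), (85,x59)}
  {83, 84, 85} × {x57, x58, x59} = {(83,x57), (83,x58), (83,x59), (84,x57), (84,x58), (84,x59), (85,x57), (85,x58), (85,x59)}
These 10 distinct sets form the basis B.
Close under arbitrary unions to get τ_{X×Y}; counting gives |τ_{X×Y}| = 20.


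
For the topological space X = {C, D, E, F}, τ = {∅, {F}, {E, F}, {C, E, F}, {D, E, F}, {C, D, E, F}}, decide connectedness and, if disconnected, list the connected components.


(X, τ) is connected.

Find clopen sets (U ∈ τ with X ∖ U ∈ τ):
  U = ∅, X ∖ U = {C, D, E, F} — both open, so U is clopen.
  U = {C, D, E, F}, X ∖ U = ∅ — both open, so U is clopen.
Only trivial clopens (∅ and X) exist, so (X, τ) is connected.
Compute connected components by grouping points that agree on all clopens:
  component: {C, D, E, F}


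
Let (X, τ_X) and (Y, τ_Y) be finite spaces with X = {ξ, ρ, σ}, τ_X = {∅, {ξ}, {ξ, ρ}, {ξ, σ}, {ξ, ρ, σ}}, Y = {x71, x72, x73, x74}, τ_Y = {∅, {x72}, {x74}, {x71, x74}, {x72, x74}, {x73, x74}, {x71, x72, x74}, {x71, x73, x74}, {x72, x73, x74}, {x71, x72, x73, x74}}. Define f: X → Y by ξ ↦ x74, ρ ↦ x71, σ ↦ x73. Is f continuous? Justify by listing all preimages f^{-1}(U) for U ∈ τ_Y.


f IS continuous.

Compute f^{-1}(U) for each U ∈ τ_Y:
  U = ∅: f^{-1}(U) = ∅ ∈ τ_X ✓.
  U = {x72}: f^{-1}(U) = ∅ ∈ τ_X ✓.
  U = {x74}: f^{-1}(U) = {ξ} ∈ τ_X ✓.
  U = {x71, x74}: f^{-1}(U) = {ξ, ρ} ∈ τ_X ✓.
  U = {x72, x74}: f^{-1}(U) = {ξ} ∈ τ_X ✓.
  U = {x73, x74}: f^{-1}(U) = {ξ, σ} ∈ τ_X ✓.
  U = {x71, x72, x74}: f^{-1}(U) = {ξ, ρ} ∈ τ_X ✓.
  U = {x71, x73, x74}: f^{-1}(U) = {ξ, ρ, σ} ∈ τ_X ✓.
  U = {x72, x73, x74}: f^{-1}(U) = {ξ, σ} ∈ τ_X ✓.
  U = {x71, x72, x73, x74}: f^{-1}(U) = {ξ, ρ, σ} ∈ τ_X ✓.
Every preimage lies in τ_X, so f IS continuous.


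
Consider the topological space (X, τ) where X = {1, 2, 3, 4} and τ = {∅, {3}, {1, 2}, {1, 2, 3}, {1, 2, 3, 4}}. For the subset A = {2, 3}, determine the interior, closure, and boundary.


int(A) = {3}, cl(A) = {1, 2, 3, 4}, ∂A = {1, 2, 4}.

Closed sets in (X, τ) are complements of opens:
  closed(X, τ) = {∅, {4}, {3, 4}, {1, 2, 4}, {1, 2, 3, 4}}.
int(A) = ⋃ {U ∈ τ : U ⊆ A}. Opens contained in A: ∅, {3}.
Taking the union of these: int(A) = {3}.
cl(A) = ⋂ {C closed : A ⊆ C}. Closed sets containing A: {1, 2, 3, 4}.
Intersecting these: cl(A) = {1, 2, 3, 4}.
∂A = cl(A) ∖ int(A) = {1, 2, 3, 4} ∖ {3} = {1, 2, 4}.
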